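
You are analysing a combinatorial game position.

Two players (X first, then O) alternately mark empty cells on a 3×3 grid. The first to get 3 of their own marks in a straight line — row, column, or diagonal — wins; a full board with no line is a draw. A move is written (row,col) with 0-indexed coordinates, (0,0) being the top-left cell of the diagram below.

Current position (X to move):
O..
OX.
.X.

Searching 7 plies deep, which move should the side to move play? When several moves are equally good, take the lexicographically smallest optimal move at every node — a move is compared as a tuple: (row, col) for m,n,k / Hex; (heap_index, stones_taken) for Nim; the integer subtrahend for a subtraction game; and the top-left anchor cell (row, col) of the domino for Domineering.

X's best at [O../OX./.X.]: (0,1)

ply 1, X at O../OX./.X. | (0,1)=+1→OX./OX./.X.*; (0,2)=-1→O.X/OX./.X.; (1,2)=-1→O../OXX/.X.; (2,0)=+1→O../OX./XX.; (2,2)=-1→O../OX./.XX
ply 2: OX./OX./.X. is terminal -1 (O); from O../OX./.X. depth 7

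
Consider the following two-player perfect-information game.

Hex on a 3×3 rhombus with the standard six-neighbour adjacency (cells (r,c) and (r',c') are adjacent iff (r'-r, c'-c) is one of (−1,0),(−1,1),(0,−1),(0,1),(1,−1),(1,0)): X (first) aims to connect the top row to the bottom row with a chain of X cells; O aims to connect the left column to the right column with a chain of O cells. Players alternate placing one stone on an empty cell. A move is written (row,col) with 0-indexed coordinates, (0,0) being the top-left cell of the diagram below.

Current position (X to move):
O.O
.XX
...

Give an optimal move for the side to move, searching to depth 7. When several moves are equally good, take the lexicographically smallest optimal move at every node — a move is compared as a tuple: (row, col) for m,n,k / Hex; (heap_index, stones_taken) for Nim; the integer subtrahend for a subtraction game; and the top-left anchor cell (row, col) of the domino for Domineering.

X's best at [O.O/.XX/...]: (0,1)

p1 X@[O.O/.XX/...]: (0,1)[OXO/.XX/...]+1* (1,0)[O.O/XXX/...]-1 (2,0)[O.O/.XX/X..]-1 (2,1)[O.O/.XX/.X.]-1 (2,2)[O.O/.XX/..X]-1
p2 O@[OXO/.XX/...]: (1,0)[OXO/OXX/...]-1* (2,0)[OXO/.XX/O..]-1 (2,1)[OXO/.XX/.O.]-1 (2,2)[OXO/.XX/..O]-1
p3 X@[OXO/OXX/...]: (2,0)[OXO/OXX/X..]+1* (2,1)[OXO/OXX/.X.]+1 (2,2)[OXO/OXX/..X]+1
p4 O@[OXO/OXX/X..] terminal -1; root [O.O/.XX/...] d7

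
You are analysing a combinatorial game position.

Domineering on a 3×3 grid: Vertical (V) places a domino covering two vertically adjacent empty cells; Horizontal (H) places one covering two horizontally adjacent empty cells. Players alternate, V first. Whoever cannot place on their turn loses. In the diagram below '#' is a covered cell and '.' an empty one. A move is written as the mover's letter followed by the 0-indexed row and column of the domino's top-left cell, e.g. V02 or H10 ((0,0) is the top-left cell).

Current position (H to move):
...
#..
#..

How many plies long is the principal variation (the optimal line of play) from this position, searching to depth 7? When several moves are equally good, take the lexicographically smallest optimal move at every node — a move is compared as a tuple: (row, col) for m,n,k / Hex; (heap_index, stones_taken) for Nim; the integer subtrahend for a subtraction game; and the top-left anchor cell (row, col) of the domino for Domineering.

[.../#../#..] H move#1: H00:-1/##./#../#.., H01:-1/.##/#../#.., H11:+1/.../###/#..*, H21:-1/.../#../###
[.../###/#..] end (terminal -1, V#2); searched .../#../#.. to 7

PV length from [.../#../#..]: 1 ply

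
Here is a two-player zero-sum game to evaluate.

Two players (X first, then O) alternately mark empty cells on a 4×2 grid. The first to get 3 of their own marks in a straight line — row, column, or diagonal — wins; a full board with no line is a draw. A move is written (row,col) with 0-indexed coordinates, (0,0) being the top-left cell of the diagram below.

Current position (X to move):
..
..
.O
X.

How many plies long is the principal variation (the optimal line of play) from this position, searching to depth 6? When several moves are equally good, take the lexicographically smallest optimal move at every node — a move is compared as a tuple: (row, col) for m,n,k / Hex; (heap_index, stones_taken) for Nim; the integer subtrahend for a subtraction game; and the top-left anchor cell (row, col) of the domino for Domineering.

[../../.O/X.] X move#1: (0,0):-1/X./../.O/X., (0,1):+0/.X/../.O/X.*, (1,0):+0/../X./.O/X., (1,1):+0/../.X/.O/X., (2,0):+0/../../XO/X., (3,1):+0/../../.O/XX
[.X/../.O/X.] O move#2: (0,0):+0/OX/../.O/X.*, (1,0):+0/.X/O./.O/X., (1,1):+0/.X/.O/.O/X., (2,0):+0/.X/../OO/X., (3,1):+0/.X/../.O/XO
[OX/../.O/X.] X move#3: (1,0):+0/OX/X./.O/X.*, (1,1):+0/OX/.X/.O/X., (2,0):+0/OX/../XO/X., (3,1):+0/OX/../.O/XX
[OX/X./.O/X.] O move#4: (1,1):-1/OX/XO/.O/X., (2,0):+0/OX/X./OO/X.*, (3,1):-1/OX/X./.O/XO
[OX/X./OO/X.] X move#5: (1,1):+0/OX/XX/OO/X.*, (3,1):+0/OX/X./OO/XX
[OX/XX/OO/X.] O move#6: (3,1):+0/OX/XX/OO/XO*
[OX/XX/OO/XO] end (terminal +0, X#7); searched ../../.O/X. to 6

PV length from [../../.O/X.]: 6 plies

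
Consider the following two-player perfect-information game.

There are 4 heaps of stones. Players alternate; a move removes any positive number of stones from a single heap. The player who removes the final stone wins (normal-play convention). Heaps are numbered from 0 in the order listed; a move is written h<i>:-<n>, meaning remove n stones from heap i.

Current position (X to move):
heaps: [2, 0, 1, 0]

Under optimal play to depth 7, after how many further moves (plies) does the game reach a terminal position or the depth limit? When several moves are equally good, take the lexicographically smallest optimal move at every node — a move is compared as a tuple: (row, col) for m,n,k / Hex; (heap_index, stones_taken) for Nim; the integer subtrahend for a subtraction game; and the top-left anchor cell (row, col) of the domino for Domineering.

ply 1, X at (2,0,1,0) | h0:-1=+1→(1,0,1,0)*; h0:-2=-1→(0,0,1,0); h2:-1=-1→(2,0,0,0)
ply 2, O at (1,0,1,0) | h0:-1=-1→(0,0,1,0)*; h2:-1=-1→(1,0,0,0)
ply 3, X at (0,0,1,0) | h2:-1=+1→(0,0,0,0)*
ply 4: (0,0,0,0) is terminal -1 (O); from (2,0,1,0) depth 7

PV length from [(2,0,1,0)]: 3 plies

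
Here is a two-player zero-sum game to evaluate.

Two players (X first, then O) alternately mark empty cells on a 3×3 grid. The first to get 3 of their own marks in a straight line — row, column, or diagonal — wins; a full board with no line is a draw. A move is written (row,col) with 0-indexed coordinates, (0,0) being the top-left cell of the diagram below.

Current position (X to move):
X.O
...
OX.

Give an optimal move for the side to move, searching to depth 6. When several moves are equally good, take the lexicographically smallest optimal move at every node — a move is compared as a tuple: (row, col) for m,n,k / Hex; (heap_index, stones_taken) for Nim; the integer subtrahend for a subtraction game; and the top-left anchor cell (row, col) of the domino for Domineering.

ply 1, X at X.O/.../OX. | (0,1)=-1→XXO/.../OX.; (1,0)=-1→X.O/X../OX.; (1,1)=+1→X.O/.X./OX.*; (1,2)=-1→X.O/..X/OX.; (2,2)=-1→X.O/.../OXX
ply 2, O at X.O/.X./OX. | (0,1)=-1→XOO/.X./OX.*; (1,0)=-1→X.O/OX./OX.; (1,2)=-1→X.O/.XO/OX.; (2,2)=-1→X.O/.X./OXO
ply 3, X at XOO/.X./OX. | (1,0)=+1→XOO/XX./OX.*; (1,2)=+1→XOO/.XX/OX.; (2,2)=+1→XOO/.X./OXX
ply 4, O at XOO/XX./OX. | (1,2)=-1→XOO/XXO/OX.*; (2,2)=-1→XOO/XX./OXO
ply 5, X at XOO/XXO/OX. | (2,2)=+1→XOO/XXO/OXX*
ply 6: XOO/XXO/OXX is terminal -1 (O); from X.O/.../OX. depth 6

X's best at [X.O/.../OX.]: (1,1)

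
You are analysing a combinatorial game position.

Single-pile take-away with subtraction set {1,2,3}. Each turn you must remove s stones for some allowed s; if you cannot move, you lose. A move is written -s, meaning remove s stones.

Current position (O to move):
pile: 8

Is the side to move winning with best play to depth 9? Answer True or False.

ply 1, O at 8 | -1=-1→7*; -2=-1→6; -3=-1→5
ply 2, X at 7 | -1=-1→6; -2=-1→5; -3=+1→4*
ply 3, O at 4 | -1=-1→3*; -2=-1→2; -3=-1→1
ply 4, X at 3 | -1=-1→2; -2=-1→1; -3=+1→0*
ply 5: 0 is terminal -1 (O); from 8 depth 9

O winning at [8]: False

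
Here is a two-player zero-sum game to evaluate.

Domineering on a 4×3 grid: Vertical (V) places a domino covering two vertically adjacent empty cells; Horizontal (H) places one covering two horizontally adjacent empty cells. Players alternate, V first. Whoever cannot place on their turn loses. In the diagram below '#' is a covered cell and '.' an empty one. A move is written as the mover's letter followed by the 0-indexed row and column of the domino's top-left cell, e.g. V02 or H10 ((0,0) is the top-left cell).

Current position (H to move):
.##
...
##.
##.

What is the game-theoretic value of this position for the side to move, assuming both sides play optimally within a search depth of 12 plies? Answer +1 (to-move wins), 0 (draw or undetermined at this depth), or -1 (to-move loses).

p1 H@[.##/.../##./##.]: H10[.##/##./##./##.]-1* H11[.##/.##/##./##.]-1
p2 V@[.##/##./##./##.]: V12[.##/###/###/##.]+1* V22[.##/##./###/###]+1
p3 H@[.##/###/###/##.] terminal -1; root [.##/.../##./##.] d12

value(.##/.../##./##., H) = -1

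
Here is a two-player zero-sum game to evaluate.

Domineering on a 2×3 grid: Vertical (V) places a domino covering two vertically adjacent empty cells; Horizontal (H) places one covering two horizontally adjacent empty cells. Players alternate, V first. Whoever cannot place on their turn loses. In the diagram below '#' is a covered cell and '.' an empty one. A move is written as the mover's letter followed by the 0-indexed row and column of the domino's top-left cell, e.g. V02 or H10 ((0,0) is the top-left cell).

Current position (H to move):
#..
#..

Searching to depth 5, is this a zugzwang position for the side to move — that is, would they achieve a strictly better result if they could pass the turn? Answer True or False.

[#../#..] H move#1: H01:+1/###/#..*, H11:+1/#../###
[###/#..] end (terminal -1, V#2); searched #../#.. to 5
suppose H passes — search the same position with V to move:
pass> [#../#..] V move#1: V01:+1/##./##.*, V02:+1/#.#/#.#
pass> [##./##.] end (terminal -1, H#2); searched #../#.. to 5
for H: play +1, pass -1

zugzwang(#../#.., H) = False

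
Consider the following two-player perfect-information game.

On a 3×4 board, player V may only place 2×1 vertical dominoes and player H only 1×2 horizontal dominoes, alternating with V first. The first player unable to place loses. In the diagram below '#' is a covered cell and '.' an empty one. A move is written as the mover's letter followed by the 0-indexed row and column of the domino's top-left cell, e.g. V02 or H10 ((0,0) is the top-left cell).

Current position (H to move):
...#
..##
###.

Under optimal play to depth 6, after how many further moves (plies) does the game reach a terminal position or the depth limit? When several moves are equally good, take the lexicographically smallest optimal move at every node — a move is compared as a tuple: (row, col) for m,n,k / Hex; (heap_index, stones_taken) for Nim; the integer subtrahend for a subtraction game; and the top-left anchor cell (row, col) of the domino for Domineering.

PV length from [...#/..##/###.]: 1 ply

p1 H@[...#/..##/###.]: H00[##.#/..##/###.]+1* H01[.###/..##/###.]-1 H10[...#/####/###.]+1
p2 V@[##.#/..##/###.] terminal -1; root [...#/..##/###.] d6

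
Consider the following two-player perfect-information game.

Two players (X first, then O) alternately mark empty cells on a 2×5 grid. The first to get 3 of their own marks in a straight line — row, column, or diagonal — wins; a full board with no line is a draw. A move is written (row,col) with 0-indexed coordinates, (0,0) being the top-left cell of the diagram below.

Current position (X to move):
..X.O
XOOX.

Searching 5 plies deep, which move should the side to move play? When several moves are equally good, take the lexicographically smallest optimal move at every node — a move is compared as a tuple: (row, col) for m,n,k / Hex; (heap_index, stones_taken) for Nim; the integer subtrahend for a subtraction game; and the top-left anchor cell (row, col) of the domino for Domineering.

p1 X@[..X.O/XOOX.]: (0,0)[X.X.O/XOOX.]+0 (0,1)[.XX.O/XOOX.]+1* (0,3)[..XXO/XOOX.]+0 (1,4)[..X.O/XOOXX]+0
p2 O@[.XX.O/XOOX.]: (0,0)[OXX.O/XOOX.]-1* (0,3)[.XXOO/XOOX.]-1 (1,4)[.XX.O/XOOXO]-1
p3 X@[OXX.O/XOOX.]: (0,3)[OXXXO/XOOX.]+1* (1,4)[OXX.O/XOOXX]+0
p4 O@[OXXXO/XOOX.] terminal -1; root [..X.O/XOOX.] d5

X's best at [..X.O/XOOX.]: (0,1)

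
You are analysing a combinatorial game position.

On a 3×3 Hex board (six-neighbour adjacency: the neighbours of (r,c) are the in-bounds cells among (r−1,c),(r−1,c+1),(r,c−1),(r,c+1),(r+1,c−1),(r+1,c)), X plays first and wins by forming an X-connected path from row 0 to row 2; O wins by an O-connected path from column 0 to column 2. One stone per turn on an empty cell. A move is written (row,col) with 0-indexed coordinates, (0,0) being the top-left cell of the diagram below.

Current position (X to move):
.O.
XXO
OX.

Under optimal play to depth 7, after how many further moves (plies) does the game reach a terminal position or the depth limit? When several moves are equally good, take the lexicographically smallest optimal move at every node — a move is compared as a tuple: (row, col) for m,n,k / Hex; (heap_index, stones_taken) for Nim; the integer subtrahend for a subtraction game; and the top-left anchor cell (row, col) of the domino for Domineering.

[.O./XXO/OX.] X move#1: (0,0):+1/XO./XXO/OX.*, (0,2):+1/.OX/XXO/OX., (2,2):+1/.O./XXO/OXX
[XO./XXO/OX.] end (terminal -1, O#2); searched .O./XXO/OX. to 7

PV length from [.O./XXO/OX.]: 1 ply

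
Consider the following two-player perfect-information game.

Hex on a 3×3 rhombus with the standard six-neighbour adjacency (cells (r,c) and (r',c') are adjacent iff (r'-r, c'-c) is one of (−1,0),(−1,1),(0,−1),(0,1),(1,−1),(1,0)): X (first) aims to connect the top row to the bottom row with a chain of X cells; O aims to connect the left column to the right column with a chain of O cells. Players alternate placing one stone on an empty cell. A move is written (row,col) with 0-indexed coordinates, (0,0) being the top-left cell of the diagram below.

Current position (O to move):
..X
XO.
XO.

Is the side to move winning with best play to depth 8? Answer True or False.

ply 1, O at ..X/XO./XO. | (0,0)=-1→O.X/XO./XO.*; (0,1)=-1→.OX/XO./XO.; (1,2)=-1→..X/XOO/XO.; (2,2)=-1→..X/XO./XOO
ply 2, X at O.X/XO./XO. | (0,1)=+1→OXX/XO./XO.*; (1,2)=+1→O.X/XOX/XO.; (2,2)=+1→O.X/XO./XOX
ply 3: OXX/XO./XO. is terminal -1 (O); from ..X/XO./XO. depth 8

O winning at [..X/XO./XO.]: False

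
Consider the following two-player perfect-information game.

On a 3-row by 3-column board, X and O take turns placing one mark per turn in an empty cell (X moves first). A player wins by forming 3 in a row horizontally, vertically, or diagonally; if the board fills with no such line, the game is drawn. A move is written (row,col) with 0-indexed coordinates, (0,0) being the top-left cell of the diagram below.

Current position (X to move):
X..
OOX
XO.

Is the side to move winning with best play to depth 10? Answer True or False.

X winning at [X../OOX/XO.]: False

ply 1, X at X../OOX/XO. | (0,1)=+0→XX./OOX/XO.*; (0,2)=-1→X.X/OOX/XO.; (2,2)=-1→X../OOX/XOX
ply 2, O at XX./OOX/XO. | (0,2)=+0→XXO/OOX/XO.*; (2,2)=-1→XX./OOX/XOO
ply 3, X at XXO/OOX/XO. | (2,2)=+0→XXO/OOX/XOX*
ply 4: XXO/OOX/XOX is terminal +0 (O); from X../OOX/XO. depth 10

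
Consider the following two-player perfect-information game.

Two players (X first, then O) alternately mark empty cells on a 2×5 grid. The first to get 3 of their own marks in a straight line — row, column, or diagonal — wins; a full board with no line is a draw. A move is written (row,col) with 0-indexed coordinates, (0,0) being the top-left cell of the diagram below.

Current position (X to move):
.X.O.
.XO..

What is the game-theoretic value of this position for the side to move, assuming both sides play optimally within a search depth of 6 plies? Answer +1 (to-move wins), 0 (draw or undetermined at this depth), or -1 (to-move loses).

value(.X.O./.XO.., X) = 0

ply 1, X at .X.O./.XO.. | (0,0)=+0→XX.O./.XO..*; (0,2)=+0→.XXO./.XO..; (0,4)=+0→.X.OX/.XO..; (1,0)=+0→.X.O./XXO..; (1,3)=+0→.X.O./.XOX.; (1,4)=+0→.X.O./.XO.X
ply 2, O at XX.O./.XO.. | (0,2)=+0→XXOO./.XO..*; (0,4)=-1→XX.OO/.XO..; (1,0)=-1→XX.O./OXO..; (1,3)=-1→XX.O./.XOO.; (1,4)=-1→XX.O./.XO.O
ply 3, X at XXOO./.XO.. | (0,4)=+0→XXOOX/.XO..*; (1,0)=-1→XXOO./XXO..; (1,3)=-1→XXOO./.XOX.; (1,4)=-1→XXOO./.XO.X
ply 4, O at XXOOX/.XO.. | (1,0)=+0→XXOOX/OXO..*; (1,3)=+0→XXOOX/.XOO.; (1,4)=+0→XXOOX/.XO.O
ply 5, X at XXOOX/OXO.. | (1,3)=+0→XXOOX/OXOX.*; (1,4)=+0→XXOOX/OXO.X
ply 6, O at XXOOX/OXOX. | (1,4)=+0→XXOOX/OXOXO*
ply 7: XXOOX/OXOXO is terminal +0 (X); from .X.O./.XO.. depth 6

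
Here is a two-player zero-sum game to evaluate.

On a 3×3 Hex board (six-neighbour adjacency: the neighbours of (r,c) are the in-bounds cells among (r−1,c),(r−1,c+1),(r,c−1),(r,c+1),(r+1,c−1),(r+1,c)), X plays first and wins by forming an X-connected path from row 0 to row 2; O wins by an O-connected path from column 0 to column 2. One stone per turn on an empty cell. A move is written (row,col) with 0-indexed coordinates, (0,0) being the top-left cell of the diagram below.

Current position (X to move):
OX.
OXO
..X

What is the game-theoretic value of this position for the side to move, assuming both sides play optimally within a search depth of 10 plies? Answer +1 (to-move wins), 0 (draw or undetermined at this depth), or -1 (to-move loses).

p1 X@[OX./OXO/..X]: (0,2)[OXX/OXO/..X]+1* (2,0)[OX./OXO/X.X]+1 (2,1)[OX./OXO/.XX]+1
p2 O@[OXX/OXO/..X]: (2,0)[OXX/OXO/O.X]-1* (2,1)[OXX/OXO/.OX]-1
p3 X@[OXX/OXO/O.X]: (2,1)[OXX/OXO/OXX]+1*
p4 O@[OXX/OXO/OXX] terminal -1; root [OX./OXO/..X] d10

value(OX./OXO/..X, X) = +1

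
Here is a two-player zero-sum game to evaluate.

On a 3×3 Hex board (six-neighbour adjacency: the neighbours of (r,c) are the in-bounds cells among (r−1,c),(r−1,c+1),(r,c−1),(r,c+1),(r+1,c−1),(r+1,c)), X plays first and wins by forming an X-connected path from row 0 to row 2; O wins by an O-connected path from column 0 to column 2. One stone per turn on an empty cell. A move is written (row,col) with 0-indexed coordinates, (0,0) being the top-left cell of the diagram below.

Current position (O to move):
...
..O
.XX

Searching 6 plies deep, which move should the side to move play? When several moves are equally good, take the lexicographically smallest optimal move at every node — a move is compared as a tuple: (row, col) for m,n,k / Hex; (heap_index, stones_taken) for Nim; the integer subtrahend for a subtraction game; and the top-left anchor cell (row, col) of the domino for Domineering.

[.../..O/.XX] O move#1: (0,0):-1/O../..O/.XX, (0,1):+1/.O./..O/.XX*, (0,2):-1/..O/..O/.XX, (1,0):-1/.../O.O/.XX, (1,1):+1/.../.OO/.XX, (2,0):-1/.../..O/OXX
[.O./..O/.XX] X move#2: (0,0):-1/XO./..O/.XX*, (0,2):-1/.OX/..O/.XX, (1,0):-1/.O./X.O/.XX, (1,1):-1/.O./.XO/.XX, (2,0):-1/.O./..O/XXX
[XO./..O/.XX] O move#3: (0,2):-1/XOO/..O/.XX, (1,0):+1/XO./O.O/.XX*, (1,1):+1/XO./.OO/.XX, (2,0):-1/XO./..O/OXX
[XO./O.O/.XX] X move#4: (0,2):-1/XOX/O.O/.XX*, (1,1):-1/XO./OXO/.XX, (2,0):-1/XO./O.O/XXX
[XOX/O.O/.XX] O move#5: (1,1):+1/XOX/OOO/.XX*, (2,0):-1/XOX/O.O/OXX
[XOX/OOO/.XX] end (terminal -1, X#6); searched .../..O/.XX to 6

O's best at [.../..O/.XX]: (0,1)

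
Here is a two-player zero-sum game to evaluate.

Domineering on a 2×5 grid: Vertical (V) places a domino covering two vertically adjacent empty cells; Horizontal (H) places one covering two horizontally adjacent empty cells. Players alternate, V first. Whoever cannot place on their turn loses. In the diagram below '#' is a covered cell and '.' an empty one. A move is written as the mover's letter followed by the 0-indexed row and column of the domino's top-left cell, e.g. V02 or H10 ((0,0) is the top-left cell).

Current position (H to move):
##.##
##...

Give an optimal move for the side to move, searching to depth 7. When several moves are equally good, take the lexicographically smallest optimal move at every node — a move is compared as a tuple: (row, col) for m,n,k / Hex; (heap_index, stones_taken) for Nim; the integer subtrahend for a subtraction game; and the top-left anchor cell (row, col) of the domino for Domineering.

[##.##/##...] H move#1: H12:+1/##.##/####.*, H13:-1/##.##/##.##
[##.##/####.] end (terminal -1, V#2); searched ##.##/##... to 7

H's best at [##.##/##...]: H12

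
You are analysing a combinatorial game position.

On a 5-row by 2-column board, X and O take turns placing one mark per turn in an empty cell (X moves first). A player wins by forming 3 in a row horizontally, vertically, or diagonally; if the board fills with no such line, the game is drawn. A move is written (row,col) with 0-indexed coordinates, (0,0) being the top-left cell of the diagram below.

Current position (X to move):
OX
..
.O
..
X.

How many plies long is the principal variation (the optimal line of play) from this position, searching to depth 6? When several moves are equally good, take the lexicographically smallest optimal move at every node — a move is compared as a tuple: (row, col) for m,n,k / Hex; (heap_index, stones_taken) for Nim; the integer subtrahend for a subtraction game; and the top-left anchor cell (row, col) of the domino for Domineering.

ply 1, X at OX/../.O/../X. | (1,0)=-1→OX/X./.O/../X.; (1,1)=+0→OX/.X/.O/../X.*; (2,0)=+0→OX/../XO/../X.; (3,0)=-1→OX/../.O/X./X.; (3,1)=+0→OX/../.O/.X/X.; (4,1)=+0→OX/../.O/../XX
ply 2, O at OX/.X/.O/../X. | (1,0)=+0→OX/OX/.O/../X.*; (2,0)=+0→OX/.X/OO/../X.; (3,0)=+0→OX/.X/.O/O./X.; (3,1)=+0→OX/.X/.O/.O/X.; (4,1)=+0→OX/.X/.O/../XO
ply 3, X at OX/OX/.O/../X. | (2,0)=+0→OX/OX/XO/../X.*; (3,0)=-1→OX/OX/.O/X./X.; (3,1)=-1→OX/OX/.O/.X/X.; (4,1)=-1→OX/OX/.O/../XX
ply 4, O at OX/OX/XO/../X. | (3,0)=+0→OX/OX/XO/O./X.*; (3,1)=-1→OX/OX/XO/.O/X.; (4,1)=-1→OX/OX/XO/../XO
ply 5, X at OX/OX/XO/O./X. | (3,1)=+0→OX/OX/XO/OX/X.*; (4,1)=+0→OX/OX/XO/O./XX
ply 6, O at OX/OX/XO/OX/X. | (4,1)=+0→OX/OX/XO/OX/XO*
ply 7: OX/OX/XO/OX/XO is terminal +0 (X); from OX/../.O/../X. depth 6

PV length from [OX/../.O/../X.]: 6 plies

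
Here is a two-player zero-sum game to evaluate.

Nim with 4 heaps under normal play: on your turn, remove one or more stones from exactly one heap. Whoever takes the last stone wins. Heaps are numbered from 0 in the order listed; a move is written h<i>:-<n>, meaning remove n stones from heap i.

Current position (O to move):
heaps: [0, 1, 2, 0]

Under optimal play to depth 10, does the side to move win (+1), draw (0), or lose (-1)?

value((0,1,2,0), O) = +1

ply 1, O at (0,1,2,0) | h1:-1=-1→(0,0,2,0); h2:-1=+1→(0,1,1,0)*; h2:-2=-1→(0,1,0,0)
ply 2, X at (0,1,1,0) | h1:-1=-1→(0,0,1,0)*; h2:-1=-1→(0,1,0,0)
ply 3, O at (0,0,1,0) | h2:-1=+1→(0,0,0,0)*
ply 4: (0,0,0,0) is terminal -1 (X); from (0,1,2,0) depth 10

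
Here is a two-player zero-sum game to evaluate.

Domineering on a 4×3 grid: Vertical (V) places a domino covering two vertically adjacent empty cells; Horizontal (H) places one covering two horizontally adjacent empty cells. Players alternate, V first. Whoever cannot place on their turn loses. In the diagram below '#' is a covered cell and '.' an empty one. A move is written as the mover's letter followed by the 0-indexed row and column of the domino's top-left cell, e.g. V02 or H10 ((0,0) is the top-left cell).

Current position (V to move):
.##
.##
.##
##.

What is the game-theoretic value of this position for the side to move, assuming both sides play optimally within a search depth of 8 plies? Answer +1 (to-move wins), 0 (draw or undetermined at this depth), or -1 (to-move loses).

value(.##/.##/.##/##., V) = +1

ply 1, V at .##/.##/.##/##. | V00=+1→###/###/.##/##.*; V10=+1→.##/###/###/##.
ply 2: ###/###/.##/##. is terminal -1 (H); from .##/.##/.##/##. depth 8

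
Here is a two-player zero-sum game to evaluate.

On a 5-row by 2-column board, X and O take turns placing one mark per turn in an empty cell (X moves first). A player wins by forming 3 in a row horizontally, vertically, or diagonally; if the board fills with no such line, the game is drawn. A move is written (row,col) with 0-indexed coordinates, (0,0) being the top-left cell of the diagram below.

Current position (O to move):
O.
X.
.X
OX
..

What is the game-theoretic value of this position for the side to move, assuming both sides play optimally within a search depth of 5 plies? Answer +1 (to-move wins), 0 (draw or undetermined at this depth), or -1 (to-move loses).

value(O./X./.X/OX/.., O) = -1

p1 O@[O./X./.X/OX/..]: (0,1)[OO/X./.X/OX/..]-1* (1,1)[O./XO/.X/OX/..]-1 (2,0)[O./X./OX/OX/..]-1 (4,0)[O./X./.X/OX/O.]-1 (4,1)[O./X./.X/OX/.O]-1
p2 X@[OO/X./.X/OX/..]: (1,1)[OO/XX/.X/OX/..]+1* (2,0)[OO/X./XX/OX/..]+1 (4,0)[OO/X./.X/OX/X.]+1 (4,1)[OO/X./.X/OX/.X]+1
p3 O@[OO/XX/.X/OX/..] terminal -1; root [O./X./.X/OX/..] d5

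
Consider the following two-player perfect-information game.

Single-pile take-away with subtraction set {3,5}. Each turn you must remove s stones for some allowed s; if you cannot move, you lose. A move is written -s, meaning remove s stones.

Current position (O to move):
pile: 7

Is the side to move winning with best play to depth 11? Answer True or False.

[7] O move#1: -3:-1/4, -5:+1/2*
[2] end (terminal -1, X#2); searched 7 to 11

O winning at [7]: True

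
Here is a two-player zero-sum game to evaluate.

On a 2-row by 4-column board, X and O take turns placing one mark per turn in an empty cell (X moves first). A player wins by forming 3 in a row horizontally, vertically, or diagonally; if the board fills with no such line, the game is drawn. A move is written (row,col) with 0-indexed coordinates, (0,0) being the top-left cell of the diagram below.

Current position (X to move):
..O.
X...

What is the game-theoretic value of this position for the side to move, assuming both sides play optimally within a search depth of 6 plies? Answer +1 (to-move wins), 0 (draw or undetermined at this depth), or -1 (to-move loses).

ply 1, X at ..O./X... | (0,0)=+0→X.O./X...*; (0,1)=+0→.XO./X...; (0,3)=+0→..OX/X...; (1,1)=+0→..O./XX..; (1,2)=+0→..O./X.X.; (1,3)=-1→..O./X..X
ply 2, O at X.O./X... | (0,1)=+0→XOO./X...*; (0,3)=+0→X.OO/X...; (1,1)=+0→X.O./XO..; (1,2)=+0→X.O./X.O.; (1,3)=+0→X.O./X..O
ply 3, X at XOO./X... | (0,3)=+0→XOOX/X...*; (1,1)=-1→XOO./XX..; (1,2)=-1→XOO./X.X.; (1,3)=-1→XOO./X..X
ply 4, O at XOOX/X... | (1,1)=+0→XOOX/XO..*; (1,2)=+0→XOOX/X.O.; (1,3)=+0→XOOX/X..O
ply 5, X at XOOX/XO.. | (1,2)=+0→XOOX/XOX.*; (1,3)=+0→XOOX/XO.X
ply 6, O at XOOX/XOX. | (1,3)=+0→XOOX/XOXO*
ply 7: XOOX/XOXO is terminal +0 (X); from ..O./X... depth 6

value(..O./X..., X) = 0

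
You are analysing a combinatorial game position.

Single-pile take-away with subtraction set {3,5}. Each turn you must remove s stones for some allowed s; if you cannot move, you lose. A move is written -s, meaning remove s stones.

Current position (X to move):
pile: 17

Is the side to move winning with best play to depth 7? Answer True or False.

X winning at [17]: False

p1 X@[17]: -3[14]-1* -5[12]-1
p2 O@[14]: -3[11]-1 -5[9]+1*
p3 X@[9]: -3[6]-1* -5[4]-1
p4 O@[6]: -3[3]-1 -5[1]+1*
p5 X@[1] terminal -1; root [17] d7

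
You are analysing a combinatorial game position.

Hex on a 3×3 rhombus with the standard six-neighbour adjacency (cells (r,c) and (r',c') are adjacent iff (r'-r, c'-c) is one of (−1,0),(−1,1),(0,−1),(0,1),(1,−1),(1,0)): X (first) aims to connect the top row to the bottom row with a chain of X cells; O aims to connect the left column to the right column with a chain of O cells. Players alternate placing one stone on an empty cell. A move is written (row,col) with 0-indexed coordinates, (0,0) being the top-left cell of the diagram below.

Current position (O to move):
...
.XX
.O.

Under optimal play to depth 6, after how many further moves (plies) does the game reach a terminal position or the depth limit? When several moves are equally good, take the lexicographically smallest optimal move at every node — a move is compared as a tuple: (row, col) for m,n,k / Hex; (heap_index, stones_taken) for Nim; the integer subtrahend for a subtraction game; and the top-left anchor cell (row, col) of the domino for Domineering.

p1 O@[.../.XX/.O.]: (0,0)[O../.XX/.O.]-1* (0,1)[.O./.XX/.O.]-1 (0,2)[..O/.XX/.O.]-1 (1,0)[.../OXX/.O.]-1 (2,0)[.../.XX/OO.]-1 (2,2)[.../.XX/.OO]-1
p2 X@[O../.XX/.O.]: (0,1)[OX./.XX/.O.]+1* (0,2)[O.X/.XX/.O.]+1 (1,0)[O../XXX/.O.]+1 (2,0)[O../.XX/XO.]+1 (2,2)[O../.XX/.OX]+1
p3 O@[OX./.XX/.O.]: (0,2)[OXO/.XX/.O.]-1* (1,0)[OX./OXX/.O.]-1 (2,0)[OX./.XX/OO.]-1 (2,2)[OX./.XX/.OO]-1
p4 X@[OXO/.XX/.O.]: (1,0)[OXO/XXX/.O.]+1* (2,0)[OXO/.XX/XO.]+1 (2,2)[OXO/.XX/.OX]+1
p5 O@[OXO/XXX/.O.]: (2,0)[OXO/XXX/OO.]-1* (2,2)[OXO/XXX/.OO]-1
p6 X@[OXO/XXX/OO.]: (2,2)[OXO/XXX/OOX]+1*
p7 O@[OXO/XXX/OOX] terminal -1; root [.../.XX/.O.] d6

PV length from [.../.XX/.O.]: 6 plies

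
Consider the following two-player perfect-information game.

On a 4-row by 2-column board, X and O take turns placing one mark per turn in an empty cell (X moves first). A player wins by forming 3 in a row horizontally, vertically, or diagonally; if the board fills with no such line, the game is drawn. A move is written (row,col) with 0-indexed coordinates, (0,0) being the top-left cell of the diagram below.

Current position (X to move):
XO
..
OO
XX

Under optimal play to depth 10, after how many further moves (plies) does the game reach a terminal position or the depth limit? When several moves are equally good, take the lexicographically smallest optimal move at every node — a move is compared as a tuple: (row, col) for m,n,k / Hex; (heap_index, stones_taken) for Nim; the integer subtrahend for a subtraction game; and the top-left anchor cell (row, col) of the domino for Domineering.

PV length from [XO/../OO/XX]: 2 plies

ply 1, X at XO/../OO/XX | (1,0)=-1→XO/X./OO/XX; (1,1)=+0→XO/.X/OO/XX*
ply 2, O at XO/.X/OO/XX | (1,0)=+0→XO/OX/OO/XX*
ply 3: XO/OX/OO/XX is terminal +0 (X); from XO/../OO/XX depth 10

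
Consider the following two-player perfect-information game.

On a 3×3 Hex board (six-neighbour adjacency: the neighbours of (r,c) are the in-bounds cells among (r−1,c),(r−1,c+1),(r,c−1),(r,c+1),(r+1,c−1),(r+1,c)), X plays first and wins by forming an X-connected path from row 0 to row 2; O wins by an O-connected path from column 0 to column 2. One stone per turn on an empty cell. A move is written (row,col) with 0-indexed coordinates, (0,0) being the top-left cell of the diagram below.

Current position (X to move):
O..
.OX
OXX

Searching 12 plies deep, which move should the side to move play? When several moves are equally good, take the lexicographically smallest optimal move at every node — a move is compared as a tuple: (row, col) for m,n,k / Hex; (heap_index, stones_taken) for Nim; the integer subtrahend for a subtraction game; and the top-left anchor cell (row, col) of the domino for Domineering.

ply 1, X at O../.OX/OXX | (0,1)=-1→OX./.OX/OXX; (0,2)=+1→O.X/.OX/OXX*; (1,0)=-1→O../XOX/OXX
ply 2: O.X/.OX/OXX is terminal -1 (O); from O../.OX/OXX depth 12

X's best at [O../.OX/OXX]: (0,2)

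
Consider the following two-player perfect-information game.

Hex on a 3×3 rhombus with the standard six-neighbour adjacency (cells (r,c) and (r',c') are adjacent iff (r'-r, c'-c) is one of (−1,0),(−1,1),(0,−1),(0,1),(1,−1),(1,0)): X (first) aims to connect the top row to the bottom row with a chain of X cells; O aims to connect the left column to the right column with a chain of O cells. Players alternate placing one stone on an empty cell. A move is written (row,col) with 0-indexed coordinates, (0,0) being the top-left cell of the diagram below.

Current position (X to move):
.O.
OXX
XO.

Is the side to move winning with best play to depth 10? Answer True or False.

X winning at [.O./OXX/XO.]: True

[.O./OXX/XO.] X move#1: (0,0):-1/XO./OXX/XO., (0,2):+1/.OX/OXX/XO.*, (2,2):-1/.O./OXX/XOX
[.OX/OXX/XO.] end (terminal -1, O#2); searched .O./OXX/XO. to 10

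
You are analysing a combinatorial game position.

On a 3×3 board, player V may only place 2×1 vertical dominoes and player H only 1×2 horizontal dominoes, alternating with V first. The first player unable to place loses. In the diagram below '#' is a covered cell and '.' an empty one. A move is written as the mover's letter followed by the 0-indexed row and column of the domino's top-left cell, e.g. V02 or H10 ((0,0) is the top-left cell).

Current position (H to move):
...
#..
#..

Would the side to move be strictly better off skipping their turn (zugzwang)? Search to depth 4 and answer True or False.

ply 1, H at .../#../#.. | H00=-1→##./#../#..; H01=-1→.##/#../#..; H11=+1→.../###/#..*; H21=-1→.../#../###
ply 2: .../###/#.. is terminal -1 (V); from .../#../#.. depth 4
if H skipped the turn, V would face:
~ ply 1, V at .../#../#.. | V01=+1→.#./##./#..*; V02=+1→..#/#.#/#..; V11=+1→.../##./##.; V12=+1→.../#.#/#.#
~ ply 2, H at .#./##./#.. | H21=-1→.#./##./###*
~ ply 3, V at .#./##./### | V02=+1→.##/###/###*
~ ply 4: .##/###/### is terminal -1 (H); from .../#../#.. depth 4
compare (H): move=+1 vs pass=-1

zugzwang(.../#../#.., H) = False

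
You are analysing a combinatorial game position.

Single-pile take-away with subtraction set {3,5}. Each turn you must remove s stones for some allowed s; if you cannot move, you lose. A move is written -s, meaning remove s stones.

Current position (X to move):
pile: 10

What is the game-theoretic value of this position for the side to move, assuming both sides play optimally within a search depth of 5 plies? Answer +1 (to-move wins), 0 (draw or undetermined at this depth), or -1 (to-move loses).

value(10, X) = -1

p1 X@[10]: -3[7]-1* -5[5]-1
p2 O@[7]: -3[4]-1 -5[2]+1*
p3 X@[2] terminal -1; root [10] d5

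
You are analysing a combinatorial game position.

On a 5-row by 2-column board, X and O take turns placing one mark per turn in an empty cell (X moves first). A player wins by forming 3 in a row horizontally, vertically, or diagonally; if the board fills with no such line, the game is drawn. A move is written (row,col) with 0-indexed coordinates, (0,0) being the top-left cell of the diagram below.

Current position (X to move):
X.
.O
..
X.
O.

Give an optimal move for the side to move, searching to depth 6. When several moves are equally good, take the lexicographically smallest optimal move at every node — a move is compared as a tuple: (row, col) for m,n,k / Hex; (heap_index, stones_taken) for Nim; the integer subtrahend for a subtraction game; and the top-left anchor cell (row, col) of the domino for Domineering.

p1 X@[X./.O/../X./O.]: (0,1)[XX/.O/../X./O.]+0* (1,0)[X./XO/../X./O.]+0 (2,0)[X./.O/X./X./O.]+0 (2,1)[X./.O/.X/X./O.]+0 (3,1)[X./.O/../XX/O.]+0 (4,1)[X./.O/../X./OX]-1
p2 O@[XX/.O/../X./O.]: (1,0)[XX/OO/../X./O.]+0* (2,0)[XX/.O/O./X./O.]+0 (2,1)[XX/.O/.O/X./O.]+0 (3,1)[XX/.O/../XO/O.]+0 (4,1)[XX/.O/../X./OO]+0
p3 X@[XX/OO/../X./O.]: (2,0)[XX/OO/X./X./O.]+0* (2,1)[XX/OO/.X/X./O.]+0 (3,1)[XX/OO/../XX/O.]+0 (4,1)[XX/OO/../X./OX]+0
p4 O@[XX/OO/X./X./O.]: (2,1)[XX/OO/XO/X./O.]+0* (3,1)[XX/OO/X./XO/O.]+0 (4,1)[XX/OO/X./X./OO]+0
p5 X@[XX/OO/XO/X./O.]: (3,1)[XX/OO/XO/XX/O.]+0* (4,1)[XX/OO/XO/X./OX]-1
p6 O@[XX/OO/XO/XX/O.]: (4,1)[XX/OO/XO/XX/OO]+0*
p7 X@[XX/OO/XO/XX/OO] terminal +0; root [X./.O/../X./O.] d6

X's best at [X./.O/../X./O.]: (0,1)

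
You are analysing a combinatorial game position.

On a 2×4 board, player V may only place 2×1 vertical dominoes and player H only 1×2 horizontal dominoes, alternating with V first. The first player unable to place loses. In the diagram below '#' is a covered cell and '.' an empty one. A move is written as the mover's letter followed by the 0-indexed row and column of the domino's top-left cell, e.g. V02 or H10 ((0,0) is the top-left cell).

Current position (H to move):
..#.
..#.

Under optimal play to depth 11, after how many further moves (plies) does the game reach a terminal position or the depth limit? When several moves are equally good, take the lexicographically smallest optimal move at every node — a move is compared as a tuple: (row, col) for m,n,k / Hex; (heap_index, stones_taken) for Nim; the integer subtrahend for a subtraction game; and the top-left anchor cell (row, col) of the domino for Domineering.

PV length from [..#./..#.]: 3 plies

ply 1, H at ..#./..#. | H00=+1→###./..#.*; H10=+1→..#./###.
ply 2, V at ###./..#. | V03=-1→####/..##*
ply 3, H at ####/..## | H10=+1→####/####*
ply 4: ####/#### is terminal -1 (V); from ..#./..#. depth 11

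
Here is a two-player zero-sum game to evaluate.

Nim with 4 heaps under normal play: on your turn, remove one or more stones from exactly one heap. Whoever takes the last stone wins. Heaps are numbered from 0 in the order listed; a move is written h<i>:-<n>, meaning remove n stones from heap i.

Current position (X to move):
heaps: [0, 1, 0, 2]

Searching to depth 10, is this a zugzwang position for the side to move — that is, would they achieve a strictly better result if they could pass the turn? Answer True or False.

p1 X@[(0,1,0,2)]: h1:-1[(0,0,0,2)]-1 h3:-1[(0,1,0,1)]+1* h3:-2[(0,1,0,0)]-1
p2 O@[(0,1,0,1)]: h1:-1[(0,0,0,1)]-1* h3:-1[(0,1,0,0)]-1
p3 X@[(0,0,0,1)]: h3:-1[(0,0,0,0)]+1*
p4 O@[(0,0,0,0)] terminal -1; root [(0,1,0,2)] d10
suppose X passes — search the same position with O to move:
pass> p1 O@[(0,1,0,2)]: h1:-1[(0,0,0,2)]-1 h3:-1[(0,1,0,1)]+1* h3:-2[(0,1,0,0)]-1
pass> p2 X@[(0,1,0,1)]: h1:-1[(0,0,0,1)]-1* h3:-1[(0,1,0,0)]-1
pass> p3 O@[(0,0,0,1)]: h3:-1[(0,0,0,0)]+1*
pass> p4 X@[(0,0,0,0)] terminal -1; root [(0,1,0,2)] d10
for X: play +1, pass -1

zugzwang((0,1,0,2), X) = False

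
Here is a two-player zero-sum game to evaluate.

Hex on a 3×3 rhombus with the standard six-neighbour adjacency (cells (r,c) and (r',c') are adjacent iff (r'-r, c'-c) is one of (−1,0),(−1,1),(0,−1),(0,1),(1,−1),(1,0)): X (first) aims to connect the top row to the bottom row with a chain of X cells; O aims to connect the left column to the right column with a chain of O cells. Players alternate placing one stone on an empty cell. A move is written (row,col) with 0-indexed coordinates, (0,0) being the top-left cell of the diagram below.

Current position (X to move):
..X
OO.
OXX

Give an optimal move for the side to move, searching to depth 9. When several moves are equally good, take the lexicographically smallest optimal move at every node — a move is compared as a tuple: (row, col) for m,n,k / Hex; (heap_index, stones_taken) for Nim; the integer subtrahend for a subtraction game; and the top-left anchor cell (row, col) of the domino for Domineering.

X's best at [..X/OO./OXX]: (1,2)

[..X/OO./OXX] X move#1: (0,0):-1/X.X/OO./OXX, (0,1):-1/.XX/OO./OXX, (1,2):+1/..X/OOX/OXX*
[..X/OOX/OXX] end (terminal -1, O#2); searched ..X/OO./OXX to 9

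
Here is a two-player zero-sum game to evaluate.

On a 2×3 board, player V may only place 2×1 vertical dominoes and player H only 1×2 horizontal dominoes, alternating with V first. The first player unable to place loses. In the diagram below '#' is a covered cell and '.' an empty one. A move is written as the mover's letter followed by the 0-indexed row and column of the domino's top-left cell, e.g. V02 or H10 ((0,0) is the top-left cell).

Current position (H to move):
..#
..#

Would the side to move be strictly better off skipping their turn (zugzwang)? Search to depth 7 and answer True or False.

zugzwang(..#/..#, H) = False

p1 H@[..#/..#]: H00[###/..#]+1* H10[..#/###]+1
p2 V@[###/..#] terminal -1; root [..#/..#] d7
suppose H passes — search the same position with V to move:
pass> p1 V@[..#/..#]: V00[#.#/#.#]+1* V01[.##/.##]+1
pass> p2 H@[#.#/#.#] terminal -1; root [..#/..#] d7
for H: play +1, pass -1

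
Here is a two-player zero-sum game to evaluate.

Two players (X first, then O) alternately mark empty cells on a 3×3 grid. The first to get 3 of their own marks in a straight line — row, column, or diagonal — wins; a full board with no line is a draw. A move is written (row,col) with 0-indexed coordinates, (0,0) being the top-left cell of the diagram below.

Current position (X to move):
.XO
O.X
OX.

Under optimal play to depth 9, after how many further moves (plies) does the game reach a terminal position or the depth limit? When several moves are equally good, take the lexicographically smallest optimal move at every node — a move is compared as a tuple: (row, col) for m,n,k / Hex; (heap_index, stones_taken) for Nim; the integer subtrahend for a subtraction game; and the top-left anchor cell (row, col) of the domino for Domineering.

PV length from [.XO/O.X/OX.]: 1 ply

p1 X@[.XO/O.X/OX.]: (0,0)[XXO/O.X/OX.]-1 (1,1)[.XO/OXX/OX.]+1* (2,2)[.XO/O.X/OXX]-1
p2 O@[.XO/OXX/OX.] terminal -1; root [.XO/O.X/OX.] d9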